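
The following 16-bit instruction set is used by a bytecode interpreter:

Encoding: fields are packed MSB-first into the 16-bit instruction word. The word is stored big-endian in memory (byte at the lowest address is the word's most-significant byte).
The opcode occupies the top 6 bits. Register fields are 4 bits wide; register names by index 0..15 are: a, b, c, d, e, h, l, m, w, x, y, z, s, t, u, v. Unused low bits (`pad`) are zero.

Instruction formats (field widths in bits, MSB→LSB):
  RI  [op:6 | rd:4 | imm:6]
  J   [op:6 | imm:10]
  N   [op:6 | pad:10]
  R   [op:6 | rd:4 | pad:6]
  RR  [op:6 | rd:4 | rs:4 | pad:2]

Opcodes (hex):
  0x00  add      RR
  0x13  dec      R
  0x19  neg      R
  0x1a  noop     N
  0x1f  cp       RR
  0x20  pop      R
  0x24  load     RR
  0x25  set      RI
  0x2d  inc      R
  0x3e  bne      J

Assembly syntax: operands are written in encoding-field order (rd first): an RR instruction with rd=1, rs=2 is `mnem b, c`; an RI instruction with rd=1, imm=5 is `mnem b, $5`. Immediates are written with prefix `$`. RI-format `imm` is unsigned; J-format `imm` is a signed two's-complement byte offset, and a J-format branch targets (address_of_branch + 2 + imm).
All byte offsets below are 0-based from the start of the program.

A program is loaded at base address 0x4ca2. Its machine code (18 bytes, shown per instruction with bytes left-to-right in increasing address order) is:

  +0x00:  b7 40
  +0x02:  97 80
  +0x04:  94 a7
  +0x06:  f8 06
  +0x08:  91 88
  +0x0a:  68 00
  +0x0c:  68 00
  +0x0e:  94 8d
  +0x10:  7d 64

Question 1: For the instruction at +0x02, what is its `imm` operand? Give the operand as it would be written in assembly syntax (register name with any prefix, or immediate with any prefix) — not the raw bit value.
off 0x02: read 97 80 as big → 0x9780
  op=0x9780>>10=0x25 ⇒ set (RI)
  [9:6] rd=14 = u
  [5:0] imm=0 = $0

$0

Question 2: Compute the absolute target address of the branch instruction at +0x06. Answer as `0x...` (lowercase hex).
0x4cb0

off 0x06: read f8 06 as big → 0xf806
  top 6b → 0x3e → bne [J]
  imm@[9:0]=0x6 ⇒ $6
  target = base 0x4ca2 + off 0x06 + 2 + imm 6 = 0x4cb0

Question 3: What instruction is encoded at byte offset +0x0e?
@+0e  big-endian(94 8d) = 0x948d
  opcode bits[15:10]=0x25: set/RI
  rd@[9:6]=0x2 ⇒ c
  imm@[5:0]=0xd ⇒ $13

set c, $13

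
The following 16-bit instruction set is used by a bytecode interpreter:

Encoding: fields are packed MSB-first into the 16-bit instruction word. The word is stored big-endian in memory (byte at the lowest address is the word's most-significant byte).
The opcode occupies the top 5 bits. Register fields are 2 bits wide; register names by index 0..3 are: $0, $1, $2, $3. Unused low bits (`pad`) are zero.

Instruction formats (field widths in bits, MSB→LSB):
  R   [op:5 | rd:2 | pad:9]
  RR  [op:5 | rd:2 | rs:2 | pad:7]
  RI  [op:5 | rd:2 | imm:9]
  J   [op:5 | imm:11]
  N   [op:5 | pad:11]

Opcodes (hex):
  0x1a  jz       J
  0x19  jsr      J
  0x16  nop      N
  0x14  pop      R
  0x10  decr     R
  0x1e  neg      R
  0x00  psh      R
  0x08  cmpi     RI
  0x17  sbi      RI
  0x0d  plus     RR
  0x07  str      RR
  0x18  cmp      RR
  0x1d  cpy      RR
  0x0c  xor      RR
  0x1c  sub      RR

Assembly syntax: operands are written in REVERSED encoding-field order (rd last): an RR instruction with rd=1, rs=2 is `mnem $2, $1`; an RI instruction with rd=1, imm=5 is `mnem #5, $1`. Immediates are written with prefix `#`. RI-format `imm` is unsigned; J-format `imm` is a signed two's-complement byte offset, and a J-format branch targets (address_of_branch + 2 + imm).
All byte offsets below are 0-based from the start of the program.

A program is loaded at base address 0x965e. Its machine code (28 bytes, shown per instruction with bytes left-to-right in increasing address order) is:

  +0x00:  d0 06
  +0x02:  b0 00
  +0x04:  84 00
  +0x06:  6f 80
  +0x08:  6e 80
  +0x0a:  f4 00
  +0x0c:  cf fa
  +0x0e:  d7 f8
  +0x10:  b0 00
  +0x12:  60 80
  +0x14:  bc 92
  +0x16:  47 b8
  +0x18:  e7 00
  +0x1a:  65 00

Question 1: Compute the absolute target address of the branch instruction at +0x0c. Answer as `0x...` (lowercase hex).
0x9666

[0c] cf fa → 0xcffa
  op=0xcffa>>11=0x19 ⇒ jsr (J)
  imm@[10:0]=0x7fa (s11→-6) ⇒ #-6
  target = base 0x965e + off 0x0c + 2 + imm -6 = 0x9666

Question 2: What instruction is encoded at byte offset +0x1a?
xor $2, $2

+0x1a: 65 00 ⇒ word 0x6500 (big)
  top 5b → 0xc → xor [RR]
  rd: (w>>9)&0x3=0x2 → $2
  rs: (w>>7)&0x3=0x2 → $2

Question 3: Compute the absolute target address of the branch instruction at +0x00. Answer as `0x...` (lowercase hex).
0x9666

[00] d0 06 → 0xd006
  top 5b → 0x1a → jz [J]
  imm: (w>>0)&0x7ff=0x6 → #6
  target = base 0x965e + off 0x00 + 2 + imm 6 = 0x9666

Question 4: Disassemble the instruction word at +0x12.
[12] 60 80 → 0x6080
  opcode bits[15:11]=0xc: xor/RR
  rd: (w>>9)&0x3=0x0 → $0
  rs: (w>>7)&0x3=0x1 → $1

xor $1, $0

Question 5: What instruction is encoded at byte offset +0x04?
off 0x04: read 84 00 as big → 0x8400
  top 5b → 0x10 → decr [R]
  rd: (w>>9)&0x3=0x2 → $2

decr $2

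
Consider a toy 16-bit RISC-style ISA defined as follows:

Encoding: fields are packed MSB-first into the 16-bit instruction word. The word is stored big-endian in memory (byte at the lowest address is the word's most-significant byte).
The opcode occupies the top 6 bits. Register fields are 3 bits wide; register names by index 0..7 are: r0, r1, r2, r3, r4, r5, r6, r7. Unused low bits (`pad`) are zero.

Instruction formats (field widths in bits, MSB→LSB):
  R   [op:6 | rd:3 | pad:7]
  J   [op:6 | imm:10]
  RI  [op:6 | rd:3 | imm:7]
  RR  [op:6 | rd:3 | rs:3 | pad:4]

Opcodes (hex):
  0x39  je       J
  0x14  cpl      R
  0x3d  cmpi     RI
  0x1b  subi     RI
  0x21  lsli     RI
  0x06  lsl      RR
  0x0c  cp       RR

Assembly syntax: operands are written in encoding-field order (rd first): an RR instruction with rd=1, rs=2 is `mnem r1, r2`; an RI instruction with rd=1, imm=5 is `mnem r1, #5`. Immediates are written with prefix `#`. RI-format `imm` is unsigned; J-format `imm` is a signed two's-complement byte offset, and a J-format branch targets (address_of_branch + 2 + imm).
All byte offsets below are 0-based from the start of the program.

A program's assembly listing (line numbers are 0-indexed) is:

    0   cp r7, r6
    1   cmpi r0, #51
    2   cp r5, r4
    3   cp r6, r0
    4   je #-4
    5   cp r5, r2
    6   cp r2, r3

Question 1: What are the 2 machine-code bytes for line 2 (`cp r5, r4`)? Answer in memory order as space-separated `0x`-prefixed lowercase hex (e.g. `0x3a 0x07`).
0x32 0xc0

2. cp fields op=0xc:6|rd=5:3|rs=4:3|pad=0:4 → word 32c0h → 32 c0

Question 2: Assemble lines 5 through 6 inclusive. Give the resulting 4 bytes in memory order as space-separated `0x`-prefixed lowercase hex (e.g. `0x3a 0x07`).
line 5 (cp): pack op=0xc:6|rd=5:3|rs=2:3|pad=0:4 = 0x32a0; big→ 32 a0
line 6 (cp): pack op=0xc:6|rd=2:3|rs=3:3|pad=0:4 = 0x3130; big→ 31 30

0x32 0xa0 0x31 0x30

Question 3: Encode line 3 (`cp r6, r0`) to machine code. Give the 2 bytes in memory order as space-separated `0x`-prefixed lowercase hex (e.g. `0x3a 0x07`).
0x33 0x00

L3: cp op=0xc:6|rd=6:3|rs=0:3|pad=0:4 ⇒ 0x3300 ⇒ big 33 00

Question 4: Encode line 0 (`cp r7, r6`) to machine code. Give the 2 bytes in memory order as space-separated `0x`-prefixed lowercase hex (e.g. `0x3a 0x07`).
L0: cp op=0xc:6|rd=7:3|rs=6:3|pad=0:4 ⇒ 0x33e0 ⇒ big 33 e0

0x33 0xe0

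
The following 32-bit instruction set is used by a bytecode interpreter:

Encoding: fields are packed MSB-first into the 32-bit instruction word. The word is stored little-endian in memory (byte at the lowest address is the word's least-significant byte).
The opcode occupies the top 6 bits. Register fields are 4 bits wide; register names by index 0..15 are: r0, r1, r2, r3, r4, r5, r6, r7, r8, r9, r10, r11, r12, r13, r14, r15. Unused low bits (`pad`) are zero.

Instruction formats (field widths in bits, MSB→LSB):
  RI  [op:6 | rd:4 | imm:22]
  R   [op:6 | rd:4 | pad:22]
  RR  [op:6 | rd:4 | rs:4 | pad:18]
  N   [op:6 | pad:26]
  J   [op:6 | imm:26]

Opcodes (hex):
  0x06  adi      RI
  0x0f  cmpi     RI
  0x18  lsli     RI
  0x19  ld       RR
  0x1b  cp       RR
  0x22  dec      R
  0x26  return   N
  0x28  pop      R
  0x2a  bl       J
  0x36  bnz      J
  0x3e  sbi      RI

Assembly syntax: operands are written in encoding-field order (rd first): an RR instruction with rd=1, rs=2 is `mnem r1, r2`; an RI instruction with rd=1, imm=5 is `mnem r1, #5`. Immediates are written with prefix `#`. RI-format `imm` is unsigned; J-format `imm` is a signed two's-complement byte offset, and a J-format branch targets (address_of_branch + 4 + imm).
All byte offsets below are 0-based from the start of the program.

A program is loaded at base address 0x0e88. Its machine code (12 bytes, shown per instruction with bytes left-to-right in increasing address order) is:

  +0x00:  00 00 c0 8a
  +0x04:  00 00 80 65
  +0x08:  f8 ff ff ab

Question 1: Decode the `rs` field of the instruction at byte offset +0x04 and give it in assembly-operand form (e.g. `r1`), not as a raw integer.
[04] 00 00 80 65 → 0x65800000
  op=0x65800000>>26=0x19 ⇒ ld (RR)
  rd: (w>>22)&0xf=0x6 → r6
  rs: (w>>18)&0xf=0x0 → r0

r0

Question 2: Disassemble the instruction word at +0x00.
dec r11

+0x00: 00 00 c0 8a ⇒ word 0x8ac00000 (little)
  opcode bits[31:26]=0x22: dec/R
  rd@[25:22]=0xb ⇒ r11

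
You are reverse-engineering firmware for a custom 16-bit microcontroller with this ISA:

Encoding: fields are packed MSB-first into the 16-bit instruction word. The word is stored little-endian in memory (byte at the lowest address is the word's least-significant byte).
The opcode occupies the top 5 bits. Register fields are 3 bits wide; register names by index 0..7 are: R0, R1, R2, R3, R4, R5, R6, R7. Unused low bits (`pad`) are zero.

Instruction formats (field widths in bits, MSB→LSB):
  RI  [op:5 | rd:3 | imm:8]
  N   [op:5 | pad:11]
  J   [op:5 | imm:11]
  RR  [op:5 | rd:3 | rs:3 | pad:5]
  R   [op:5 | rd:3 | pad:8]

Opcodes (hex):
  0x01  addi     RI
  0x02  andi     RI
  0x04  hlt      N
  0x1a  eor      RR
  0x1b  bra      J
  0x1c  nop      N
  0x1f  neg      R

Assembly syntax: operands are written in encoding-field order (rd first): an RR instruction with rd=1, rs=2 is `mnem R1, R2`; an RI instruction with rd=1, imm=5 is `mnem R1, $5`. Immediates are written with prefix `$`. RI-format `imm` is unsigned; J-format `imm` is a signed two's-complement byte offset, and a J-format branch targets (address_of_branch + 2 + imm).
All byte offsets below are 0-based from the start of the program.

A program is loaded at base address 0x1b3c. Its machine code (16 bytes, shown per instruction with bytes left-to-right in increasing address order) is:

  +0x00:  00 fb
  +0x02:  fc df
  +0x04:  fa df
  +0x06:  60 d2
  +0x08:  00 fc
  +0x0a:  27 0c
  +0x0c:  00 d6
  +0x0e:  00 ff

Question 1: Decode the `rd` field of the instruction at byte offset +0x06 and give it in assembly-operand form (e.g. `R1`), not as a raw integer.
R2

+0x06: 60 d2 ⇒ word 0xd260 (little)
  opcode bits[15:11]=0x1a: eor/RR
  rd: (w>>8)&0x7=0x2 → R2
  rs: (w>>5)&0x7=0x3 → R3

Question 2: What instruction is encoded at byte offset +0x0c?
eor R6, R0

[0c] 00 d6 → 0xd600
  opcode bits[15:11]=0x1a: eor/RR
  rd: (w>>8)&0x7=0x6 → R6
  rs: (w>>5)&0x7=0x0 → R0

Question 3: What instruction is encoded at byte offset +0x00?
@+00  little-endian(00 fb) = 0xfb00
  op=0xfb00>>11=0x1f ⇒ neg (R)
  rd@[10:8]=0x3 ⇒ R3

neg R3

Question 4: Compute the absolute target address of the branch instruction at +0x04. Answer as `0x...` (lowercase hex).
0x1b3c

off 0x04: read fa df as little → 0xdffa
  top 5b → 0x1b → bra [J]
  imm@[10:0]=0x7fa (s11→-6) ⇒ $-6
  target = base 0x1b3c + off 0x04 + 2 + imm -6 = 0x1b3c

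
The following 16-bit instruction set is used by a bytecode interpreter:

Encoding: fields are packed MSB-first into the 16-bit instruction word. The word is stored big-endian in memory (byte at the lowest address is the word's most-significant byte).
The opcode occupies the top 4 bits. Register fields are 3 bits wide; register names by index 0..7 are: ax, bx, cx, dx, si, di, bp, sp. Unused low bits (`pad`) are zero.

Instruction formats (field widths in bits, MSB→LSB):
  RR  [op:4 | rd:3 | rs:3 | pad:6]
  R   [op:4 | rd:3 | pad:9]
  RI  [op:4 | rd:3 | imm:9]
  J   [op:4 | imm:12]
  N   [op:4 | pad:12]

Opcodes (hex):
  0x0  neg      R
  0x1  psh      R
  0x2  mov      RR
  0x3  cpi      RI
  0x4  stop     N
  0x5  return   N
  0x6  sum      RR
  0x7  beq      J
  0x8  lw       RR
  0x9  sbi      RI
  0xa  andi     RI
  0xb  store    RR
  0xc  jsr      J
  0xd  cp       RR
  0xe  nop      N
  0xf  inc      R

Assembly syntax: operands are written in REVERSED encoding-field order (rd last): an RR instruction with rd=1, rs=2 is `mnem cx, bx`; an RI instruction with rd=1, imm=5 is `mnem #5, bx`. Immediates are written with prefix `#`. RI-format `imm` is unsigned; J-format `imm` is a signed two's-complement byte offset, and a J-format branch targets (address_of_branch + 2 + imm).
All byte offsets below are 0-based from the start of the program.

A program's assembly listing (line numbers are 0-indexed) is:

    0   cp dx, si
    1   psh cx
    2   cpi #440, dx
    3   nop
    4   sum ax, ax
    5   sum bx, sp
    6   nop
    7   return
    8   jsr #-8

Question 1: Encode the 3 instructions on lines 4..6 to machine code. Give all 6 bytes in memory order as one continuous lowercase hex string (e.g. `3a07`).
line 4 (sum): pack op=0x6:4|rd=0:3|rs=0:3|pad=0:6 = 0x6000; big→ 60 00
line 5 (sum): pack op=0x6:4|rd=7:3|rs=1:3|pad=0:6 = 0x6e40; big→ 6e 40
line 6 (nop): pack op=0xe:4|pad=0:12 = 0xe000; big→ e0 00

60006e40e000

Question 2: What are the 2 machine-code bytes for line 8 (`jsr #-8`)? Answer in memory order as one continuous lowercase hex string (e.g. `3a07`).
L8: jsr op=0xc:4|imm=-8:12 ⇒ 0xcff8 ⇒ big cf f8

cff8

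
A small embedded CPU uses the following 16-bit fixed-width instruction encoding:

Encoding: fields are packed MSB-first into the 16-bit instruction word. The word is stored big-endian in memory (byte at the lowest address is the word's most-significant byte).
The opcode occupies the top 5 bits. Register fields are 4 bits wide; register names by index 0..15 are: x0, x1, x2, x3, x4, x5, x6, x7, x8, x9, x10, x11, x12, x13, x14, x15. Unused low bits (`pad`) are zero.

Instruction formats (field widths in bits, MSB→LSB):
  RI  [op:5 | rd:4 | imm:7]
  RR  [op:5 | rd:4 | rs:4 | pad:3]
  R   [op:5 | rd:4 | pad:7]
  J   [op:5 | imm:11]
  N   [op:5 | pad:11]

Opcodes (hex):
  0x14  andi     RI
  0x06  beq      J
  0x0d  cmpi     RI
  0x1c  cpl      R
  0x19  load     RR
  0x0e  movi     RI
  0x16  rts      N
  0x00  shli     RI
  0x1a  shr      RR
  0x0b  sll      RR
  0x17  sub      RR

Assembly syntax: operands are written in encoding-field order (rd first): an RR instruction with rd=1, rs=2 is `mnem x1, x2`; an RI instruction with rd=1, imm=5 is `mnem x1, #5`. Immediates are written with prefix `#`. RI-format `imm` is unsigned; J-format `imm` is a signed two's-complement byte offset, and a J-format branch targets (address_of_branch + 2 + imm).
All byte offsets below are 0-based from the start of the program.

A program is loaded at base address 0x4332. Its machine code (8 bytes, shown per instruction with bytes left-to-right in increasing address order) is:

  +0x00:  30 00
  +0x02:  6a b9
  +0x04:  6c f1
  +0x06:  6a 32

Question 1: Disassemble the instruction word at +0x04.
[04] 6c f1 → 0x6cf1
  top 5b → 0xd → cmpi [RI]
  rd@[10:7]=0x9 ⇒ x9
  imm@[6:0]=0x71 ⇒ #113

cmpi x9, #113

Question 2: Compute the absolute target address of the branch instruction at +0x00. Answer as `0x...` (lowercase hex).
off 0x00: read 30 00 as big → 0x3000
  opcode bits[15:11]=0x6: beq/J
  imm: (w>>0)&0x7ff=0x0 → #0
  target = base 0x4332 + off 0x00 + 2 + imm 0 = 0x4334

0x4334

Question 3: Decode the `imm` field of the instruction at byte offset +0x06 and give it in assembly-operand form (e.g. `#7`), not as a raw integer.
off 0x06: read 6a 32 as big → 0x6a32
  opcode bits[15:11]=0xd: cmpi/RI
  [10:7] rd=4 = x4
  [6:0] imm=50 = #50

#50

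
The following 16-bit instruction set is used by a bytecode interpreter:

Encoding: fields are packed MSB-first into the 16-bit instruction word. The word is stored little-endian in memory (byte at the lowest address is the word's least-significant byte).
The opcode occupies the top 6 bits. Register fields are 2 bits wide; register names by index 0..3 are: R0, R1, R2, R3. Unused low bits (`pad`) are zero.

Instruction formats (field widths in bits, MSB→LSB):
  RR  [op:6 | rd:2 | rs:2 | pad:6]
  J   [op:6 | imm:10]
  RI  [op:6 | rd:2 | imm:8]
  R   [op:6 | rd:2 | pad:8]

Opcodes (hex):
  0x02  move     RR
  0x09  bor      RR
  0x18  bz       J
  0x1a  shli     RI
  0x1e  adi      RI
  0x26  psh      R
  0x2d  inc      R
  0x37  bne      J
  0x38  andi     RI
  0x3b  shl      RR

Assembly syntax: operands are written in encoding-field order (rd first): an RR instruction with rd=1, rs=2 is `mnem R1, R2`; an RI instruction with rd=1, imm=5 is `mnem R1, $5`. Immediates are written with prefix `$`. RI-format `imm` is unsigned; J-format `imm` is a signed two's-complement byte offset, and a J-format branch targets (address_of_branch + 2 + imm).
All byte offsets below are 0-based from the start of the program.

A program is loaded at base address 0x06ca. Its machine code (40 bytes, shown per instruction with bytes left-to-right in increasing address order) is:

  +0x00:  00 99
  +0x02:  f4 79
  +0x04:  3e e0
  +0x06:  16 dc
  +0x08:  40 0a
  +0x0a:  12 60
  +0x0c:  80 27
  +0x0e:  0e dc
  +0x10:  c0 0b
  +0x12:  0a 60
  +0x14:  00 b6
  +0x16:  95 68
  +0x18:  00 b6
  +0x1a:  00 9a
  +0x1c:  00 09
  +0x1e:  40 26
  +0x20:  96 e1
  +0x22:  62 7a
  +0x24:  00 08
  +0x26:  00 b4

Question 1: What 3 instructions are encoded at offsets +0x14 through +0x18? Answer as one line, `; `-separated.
off 0x14: read 00 b6 as little → 0xb600
  top 6b → 0x2d → inc [R]
  rd@[9:8]=0x2 ⇒ R2
off 0x16: read 95 68 as little → 0x6895
  top 6b → 0x1a → shli [RI]
  rd@[9:8]=0x0 ⇒ R0
  imm@[7:0]=0x95 ⇒ $149
off 0x18: read 00 b6 as little → 0xb600
  top 6b → 0x2d → inc [R]
  rd@[9:8]=0x2 ⇒ R2

inc R2; shli R0, $149; inc R2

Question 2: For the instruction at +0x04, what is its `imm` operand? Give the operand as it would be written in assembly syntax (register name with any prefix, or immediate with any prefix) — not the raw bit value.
$62

off 0x04: read 3e e0 as little → 0xe03e
  opcode bits[15:10]=0x38: andi/RI
  [9:8] rd=0 = R0
  [7:0] imm=62 = $62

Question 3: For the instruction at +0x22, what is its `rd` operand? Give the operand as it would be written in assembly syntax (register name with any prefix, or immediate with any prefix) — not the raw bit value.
R2

off 0x22: read 62 7a as little → 0x7a62
  top 6b → 0x1e → adi [RI]
  rd@[9:8]=0x2 ⇒ R2
  imm@[7:0]=0x62 ⇒ $98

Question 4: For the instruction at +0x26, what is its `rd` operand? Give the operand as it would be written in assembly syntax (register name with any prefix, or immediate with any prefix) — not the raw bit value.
R0

@+26  little-endian(00 b4) = 0xb400
  opcode bits[15:10]=0x2d: inc/R
  [9:8] rd=0 = R0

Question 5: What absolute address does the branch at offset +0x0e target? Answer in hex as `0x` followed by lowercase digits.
@+0e  little-endian(0e dc) = 0xdc0e
  opcode bits[15:10]=0x37: bne/J
  imm: (w>>0)&0x3ff=0xe → $14
  target = base 0x06ca + off 0x0e + 2 + imm 14 = 0x06e8

0x06e8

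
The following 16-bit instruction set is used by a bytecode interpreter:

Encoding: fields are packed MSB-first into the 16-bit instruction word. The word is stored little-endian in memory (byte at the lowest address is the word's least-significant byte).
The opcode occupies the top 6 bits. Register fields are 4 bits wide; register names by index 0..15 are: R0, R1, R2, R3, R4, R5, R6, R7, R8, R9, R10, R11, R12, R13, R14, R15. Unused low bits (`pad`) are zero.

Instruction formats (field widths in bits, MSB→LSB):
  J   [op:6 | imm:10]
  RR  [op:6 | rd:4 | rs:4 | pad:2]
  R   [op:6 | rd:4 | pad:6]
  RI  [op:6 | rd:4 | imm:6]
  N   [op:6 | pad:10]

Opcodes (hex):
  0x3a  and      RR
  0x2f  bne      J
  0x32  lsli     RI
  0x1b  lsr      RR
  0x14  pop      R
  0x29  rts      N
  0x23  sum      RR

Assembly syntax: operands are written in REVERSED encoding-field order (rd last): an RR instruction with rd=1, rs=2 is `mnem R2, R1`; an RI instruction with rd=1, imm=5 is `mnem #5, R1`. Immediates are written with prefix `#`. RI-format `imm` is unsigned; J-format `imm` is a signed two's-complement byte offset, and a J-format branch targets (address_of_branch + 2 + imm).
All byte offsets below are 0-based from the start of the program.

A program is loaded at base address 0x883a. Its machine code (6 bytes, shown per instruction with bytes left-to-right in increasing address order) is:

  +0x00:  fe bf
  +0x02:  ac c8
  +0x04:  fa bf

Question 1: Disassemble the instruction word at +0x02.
lsli #44, R2

[02] ac c8 → 0xc8ac
  top 6b → 0x32 → lsli [RI]
  rd: (w>>6)&0xf=0x2 → R2
  imm: (w>>0)&0x3f=0x2c → #44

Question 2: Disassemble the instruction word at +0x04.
[04] fa bf → 0xbffa
  opcode bits[15:10]=0x2f: bne/J
  imm@[9:0]=0x3fa (s10→-6) ⇒ #-6

bne #-6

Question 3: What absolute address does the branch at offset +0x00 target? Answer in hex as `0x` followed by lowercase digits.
0x883a

[00] fe bf → 0xbffe
  top 6b → 0x2f → bne [J]
  [9:0] imm=1022 (s10→-2) = #-2
  target = base 0x883a + off 0x00 + 2 + imm -2 = 0x883a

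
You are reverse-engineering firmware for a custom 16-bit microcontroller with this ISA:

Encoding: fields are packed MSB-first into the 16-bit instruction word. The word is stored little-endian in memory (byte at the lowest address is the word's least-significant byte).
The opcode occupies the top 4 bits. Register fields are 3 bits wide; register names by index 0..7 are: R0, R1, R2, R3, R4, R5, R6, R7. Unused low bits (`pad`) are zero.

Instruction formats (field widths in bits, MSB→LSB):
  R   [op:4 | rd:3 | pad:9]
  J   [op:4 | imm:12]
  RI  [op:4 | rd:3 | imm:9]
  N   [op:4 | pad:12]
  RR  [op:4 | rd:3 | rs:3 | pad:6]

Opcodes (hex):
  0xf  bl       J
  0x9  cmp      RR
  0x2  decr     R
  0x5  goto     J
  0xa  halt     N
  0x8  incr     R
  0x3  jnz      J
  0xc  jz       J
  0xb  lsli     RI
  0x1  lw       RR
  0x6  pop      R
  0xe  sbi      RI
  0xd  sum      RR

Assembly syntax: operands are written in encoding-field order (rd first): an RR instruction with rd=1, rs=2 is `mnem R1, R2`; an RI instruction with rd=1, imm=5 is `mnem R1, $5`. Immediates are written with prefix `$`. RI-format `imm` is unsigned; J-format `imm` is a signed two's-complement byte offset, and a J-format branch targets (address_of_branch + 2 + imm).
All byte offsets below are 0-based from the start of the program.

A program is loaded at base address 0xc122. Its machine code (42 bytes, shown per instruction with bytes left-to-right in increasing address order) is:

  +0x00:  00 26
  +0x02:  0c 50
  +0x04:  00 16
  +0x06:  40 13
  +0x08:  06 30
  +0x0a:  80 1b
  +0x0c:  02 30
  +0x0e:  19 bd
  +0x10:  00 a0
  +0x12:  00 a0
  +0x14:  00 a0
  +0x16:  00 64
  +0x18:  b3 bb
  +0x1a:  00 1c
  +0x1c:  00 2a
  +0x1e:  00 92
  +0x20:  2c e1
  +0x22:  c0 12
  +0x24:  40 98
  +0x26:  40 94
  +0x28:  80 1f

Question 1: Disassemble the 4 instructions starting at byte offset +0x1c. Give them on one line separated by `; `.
+0x1c: 00 2a ⇒ word 0x2a00 (little)
  top 4b → 0x2 → decr [R]
  rd: (w>>9)&0x7=0x5 → R5
+0x1e: 00 92 ⇒ word 0x9200 (little)
  top 4b → 0x9 → cmp [RR]
  rd: (w>>9)&0x7=0x1 → R1
  rs: (w>>6)&0x7=0x0 → R0
+0x20: 2c e1 ⇒ word 0xe12c (little)
  top 4b → 0xe → sbi [RI]
  rd: (w>>9)&0x7=0x0 → R0
  imm: (w>>0)&0x1ff=0x12c → $300
+0x22: c0 12 ⇒ word 0x12c0 (little)
  top 4b → 0x1 → lw [RR]
  rd: (w>>9)&0x7=0x1 → R1
  rs: (w>>6)&0x7=0x3 → R3

decr R5; cmp R1, R0; sbi R0, $300; lw R1, R3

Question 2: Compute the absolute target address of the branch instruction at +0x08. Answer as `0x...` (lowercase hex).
0xc132

@+08  little-endian(06 30) = 0x3006
  opcode bits[15:12]=0x3: jnz/J
  imm@[11:0]=0x6 ⇒ $6
  target = base 0xc122 + off 0x08 + 2 + imm 6 = 0xc132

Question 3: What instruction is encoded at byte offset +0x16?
@+16  little-endian(00 64) = 0x6400
  opcode bits[15:12]=0x6: pop/R
  [11:9] rd=2 = R2

pop R2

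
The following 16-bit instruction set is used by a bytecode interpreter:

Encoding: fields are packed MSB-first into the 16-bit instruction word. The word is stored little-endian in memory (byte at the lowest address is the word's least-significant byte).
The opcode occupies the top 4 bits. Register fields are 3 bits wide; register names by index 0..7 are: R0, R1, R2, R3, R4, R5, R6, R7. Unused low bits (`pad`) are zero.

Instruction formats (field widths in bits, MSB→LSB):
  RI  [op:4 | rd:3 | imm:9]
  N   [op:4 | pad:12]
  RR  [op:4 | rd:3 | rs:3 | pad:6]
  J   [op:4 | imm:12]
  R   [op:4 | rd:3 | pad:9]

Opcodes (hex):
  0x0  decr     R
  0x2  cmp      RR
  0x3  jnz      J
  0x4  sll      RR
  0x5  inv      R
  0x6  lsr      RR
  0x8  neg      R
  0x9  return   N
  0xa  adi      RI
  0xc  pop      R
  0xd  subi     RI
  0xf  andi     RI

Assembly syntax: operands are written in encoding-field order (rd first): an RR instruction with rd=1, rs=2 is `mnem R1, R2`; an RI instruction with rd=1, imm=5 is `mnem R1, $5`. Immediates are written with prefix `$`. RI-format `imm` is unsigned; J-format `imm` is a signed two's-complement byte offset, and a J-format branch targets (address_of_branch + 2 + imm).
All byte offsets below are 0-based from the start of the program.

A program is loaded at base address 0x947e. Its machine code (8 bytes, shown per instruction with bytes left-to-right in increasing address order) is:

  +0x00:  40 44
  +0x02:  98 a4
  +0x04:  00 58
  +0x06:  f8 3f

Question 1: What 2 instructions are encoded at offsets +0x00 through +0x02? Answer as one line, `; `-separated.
@+00  little-endian(40 44) = 0x4440
  top 4b → 0x4 → sll [RR]
  rd@[11:9]=0x2 ⇒ R2
  rs@[8:6]=0x1 ⇒ R1
@+02  little-endian(98 a4) = 0xa498
  top 4b → 0xa → adi [RI]
  rd@[11:9]=0x2 ⇒ R2
  imm@[8:0]=0x98 ⇒ $152

sll R2, R1; adi R2, $152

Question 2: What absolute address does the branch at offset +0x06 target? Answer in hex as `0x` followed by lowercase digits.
@+06  little-endian(f8 3f) = 0x3ff8
  opcode bits[15:12]=0x3: jnz/J
  imm: (w>>0)&0xfff=0xff8 (s12→-8) → $-8
  target = base 0x947e + off 0x06 + 2 + imm -8 = 0x947e

0x947e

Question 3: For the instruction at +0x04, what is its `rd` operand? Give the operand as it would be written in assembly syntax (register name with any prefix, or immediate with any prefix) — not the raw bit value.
@+04  little-endian(00 58) = 0x5800
  top 4b → 0x5 → inv [R]
  rd: (w>>9)&0x7=0x4 → R4

R4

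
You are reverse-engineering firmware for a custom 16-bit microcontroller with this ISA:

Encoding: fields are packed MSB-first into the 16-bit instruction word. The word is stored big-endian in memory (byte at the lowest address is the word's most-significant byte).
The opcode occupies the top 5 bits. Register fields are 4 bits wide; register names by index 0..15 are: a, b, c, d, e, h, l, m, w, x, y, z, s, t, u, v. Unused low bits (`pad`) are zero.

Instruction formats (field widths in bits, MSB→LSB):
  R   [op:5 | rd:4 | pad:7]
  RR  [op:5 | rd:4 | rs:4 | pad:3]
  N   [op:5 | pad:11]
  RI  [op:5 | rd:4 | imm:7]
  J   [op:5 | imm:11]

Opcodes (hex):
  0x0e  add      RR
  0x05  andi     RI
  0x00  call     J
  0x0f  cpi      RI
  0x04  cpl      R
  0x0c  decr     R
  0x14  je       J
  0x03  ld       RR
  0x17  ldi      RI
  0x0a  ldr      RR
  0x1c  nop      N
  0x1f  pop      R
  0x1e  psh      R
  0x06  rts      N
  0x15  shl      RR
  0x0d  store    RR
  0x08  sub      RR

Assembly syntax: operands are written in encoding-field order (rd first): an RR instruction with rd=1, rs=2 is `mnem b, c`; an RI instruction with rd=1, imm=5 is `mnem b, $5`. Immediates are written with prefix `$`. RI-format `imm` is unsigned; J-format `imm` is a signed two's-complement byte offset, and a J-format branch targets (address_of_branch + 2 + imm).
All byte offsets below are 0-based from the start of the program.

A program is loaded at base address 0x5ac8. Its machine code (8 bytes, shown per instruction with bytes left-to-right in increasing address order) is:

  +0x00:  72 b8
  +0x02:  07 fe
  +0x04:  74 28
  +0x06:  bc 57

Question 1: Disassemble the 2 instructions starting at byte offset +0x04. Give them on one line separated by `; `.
[04] 74 28 → 0x7428
  opcode bits[15:11]=0xe: add/RR
  rd@[10:7]=0x8 ⇒ w
  rs@[6:3]=0x5 ⇒ h
[06] bc 57 → 0xbc57
  opcode bits[15:11]=0x17: ldi/RI
  rd@[10:7]=0x8 ⇒ w
  imm@[6:0]=0x57 ⇒ $87

add w, h; ldi w, $87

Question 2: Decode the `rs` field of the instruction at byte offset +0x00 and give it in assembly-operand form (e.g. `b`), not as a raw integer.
off 0x00: read 72 b8 as big → 0x72b8
  top 5b → 0xe → add [RR]
  rd: (w>>7)&0xf=0x5 → h
  rs: (w>>3)&0xf=0x7 → m

m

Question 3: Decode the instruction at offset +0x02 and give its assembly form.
call $-2

+0x02: 07 fe ⇒ word 0x07fe (big)
  top 5b → 0x0 → call [J]
  imm@[10:0]=0x7fe (s11→-2) ⇒ $-2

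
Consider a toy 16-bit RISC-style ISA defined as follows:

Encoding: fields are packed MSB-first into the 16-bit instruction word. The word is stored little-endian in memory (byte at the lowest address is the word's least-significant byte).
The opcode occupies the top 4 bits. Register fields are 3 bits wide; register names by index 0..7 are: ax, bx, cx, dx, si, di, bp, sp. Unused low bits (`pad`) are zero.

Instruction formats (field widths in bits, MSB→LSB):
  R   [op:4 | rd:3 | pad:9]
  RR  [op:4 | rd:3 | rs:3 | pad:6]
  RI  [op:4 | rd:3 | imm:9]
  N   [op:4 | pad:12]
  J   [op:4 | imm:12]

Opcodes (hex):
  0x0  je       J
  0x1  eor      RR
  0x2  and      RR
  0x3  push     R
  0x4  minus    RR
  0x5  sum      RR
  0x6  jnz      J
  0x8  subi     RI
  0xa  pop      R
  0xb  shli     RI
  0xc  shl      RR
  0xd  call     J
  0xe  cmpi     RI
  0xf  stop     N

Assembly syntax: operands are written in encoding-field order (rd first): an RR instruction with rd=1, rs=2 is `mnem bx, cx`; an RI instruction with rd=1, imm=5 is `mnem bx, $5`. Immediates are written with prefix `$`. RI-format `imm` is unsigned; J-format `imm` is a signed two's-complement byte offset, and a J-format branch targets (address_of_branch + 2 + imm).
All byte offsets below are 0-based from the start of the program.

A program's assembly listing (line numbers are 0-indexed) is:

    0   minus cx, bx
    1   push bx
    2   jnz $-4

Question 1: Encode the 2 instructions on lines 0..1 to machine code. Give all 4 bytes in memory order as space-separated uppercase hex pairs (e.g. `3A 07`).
line 0 (minus): pack op=0x4:4|rd=2:3|rs=1:3|pad=0:6 = 0x4440; little→ 40 44
line 1 (push): pack op=0x3:4|rd=1:3|pad=0:9 = 0x3200; little→ 00 32

40 44 00 32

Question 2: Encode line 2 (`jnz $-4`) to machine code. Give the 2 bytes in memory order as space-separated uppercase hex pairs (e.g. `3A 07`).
FC 6F

2. jnz fields op=0x6:4|imm=-4:12 → word 6ffch → fc 6f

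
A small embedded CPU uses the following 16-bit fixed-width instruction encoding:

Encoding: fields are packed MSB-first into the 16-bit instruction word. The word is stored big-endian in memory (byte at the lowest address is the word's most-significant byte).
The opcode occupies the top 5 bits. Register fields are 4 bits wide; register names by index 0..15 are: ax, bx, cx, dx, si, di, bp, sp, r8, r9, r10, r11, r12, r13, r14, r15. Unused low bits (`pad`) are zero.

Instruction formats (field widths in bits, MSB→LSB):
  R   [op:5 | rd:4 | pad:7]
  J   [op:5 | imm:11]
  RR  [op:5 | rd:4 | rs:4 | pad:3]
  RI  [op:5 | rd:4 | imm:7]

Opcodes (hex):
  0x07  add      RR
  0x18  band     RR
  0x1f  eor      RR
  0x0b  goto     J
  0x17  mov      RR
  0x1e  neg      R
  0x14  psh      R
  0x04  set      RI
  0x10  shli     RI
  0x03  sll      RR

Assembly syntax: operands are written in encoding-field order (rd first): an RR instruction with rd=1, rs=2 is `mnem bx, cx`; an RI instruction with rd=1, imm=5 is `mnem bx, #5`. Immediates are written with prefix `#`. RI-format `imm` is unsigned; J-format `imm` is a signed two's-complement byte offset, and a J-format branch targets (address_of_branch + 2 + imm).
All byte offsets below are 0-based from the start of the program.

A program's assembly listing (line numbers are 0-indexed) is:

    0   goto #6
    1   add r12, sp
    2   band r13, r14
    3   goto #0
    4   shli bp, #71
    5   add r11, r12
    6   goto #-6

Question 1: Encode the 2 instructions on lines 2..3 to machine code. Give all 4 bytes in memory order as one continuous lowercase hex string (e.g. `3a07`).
c6f05800

line 2 (band): pack op=0x18:5|rd=13:4|rs=14:4|pad=0:3 = 0xc6f0; big→ c6 f0
line 3 (goto): pack op=0xb:5|imm=0:11 = 0x5800; big→ 58 00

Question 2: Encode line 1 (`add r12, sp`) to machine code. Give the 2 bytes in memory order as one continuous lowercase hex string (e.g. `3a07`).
3e38

L1: add op=0x7:5|rd=12:4|rs=7:4|pad=0:3 ⇒ 0x3e38 ⇒ big 3e 38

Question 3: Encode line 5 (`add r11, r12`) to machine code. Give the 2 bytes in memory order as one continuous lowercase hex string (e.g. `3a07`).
L5: add op=0x7:5|rd=11:4|rs=12:4|pad=0:3 ⇒ 0x3de0 ⇒ big 3d e0

3de0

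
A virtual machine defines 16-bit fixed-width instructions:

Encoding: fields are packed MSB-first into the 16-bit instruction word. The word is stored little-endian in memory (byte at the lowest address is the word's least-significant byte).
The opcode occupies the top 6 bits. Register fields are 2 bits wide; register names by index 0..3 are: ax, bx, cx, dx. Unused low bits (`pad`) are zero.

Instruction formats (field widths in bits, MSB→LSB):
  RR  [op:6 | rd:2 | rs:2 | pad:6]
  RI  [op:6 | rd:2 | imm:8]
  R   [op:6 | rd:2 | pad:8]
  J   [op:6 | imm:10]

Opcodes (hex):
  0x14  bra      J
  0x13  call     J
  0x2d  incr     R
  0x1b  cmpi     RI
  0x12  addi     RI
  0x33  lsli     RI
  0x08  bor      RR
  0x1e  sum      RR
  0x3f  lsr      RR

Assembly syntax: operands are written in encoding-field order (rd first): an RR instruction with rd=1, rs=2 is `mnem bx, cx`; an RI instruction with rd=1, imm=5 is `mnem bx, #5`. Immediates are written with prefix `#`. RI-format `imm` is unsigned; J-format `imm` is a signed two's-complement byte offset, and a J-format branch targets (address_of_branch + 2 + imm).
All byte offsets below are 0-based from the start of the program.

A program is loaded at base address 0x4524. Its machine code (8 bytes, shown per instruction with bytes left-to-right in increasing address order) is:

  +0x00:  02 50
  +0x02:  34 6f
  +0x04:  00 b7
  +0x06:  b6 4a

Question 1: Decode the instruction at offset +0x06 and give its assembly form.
@+06  little-endian(b6 4a) = 0x4ab6
  top 6b → 0x12 → addi [RI]
  rd: (w>>8)&0x3=0x2 → cx
  imm: (w>>0)&0xff=0xb6 → #182

addi cx, #182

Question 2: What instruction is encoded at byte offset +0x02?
cmpi dx, #52

[02] 34 6f → 0x6f34
  opcode bits[15:10]=0x1b: cmpi/RI
  [9:8] rd=3 = dx
  [7:0] imm=52 = #52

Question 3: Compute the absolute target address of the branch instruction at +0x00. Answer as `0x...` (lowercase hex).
0x4528

+0x00: 02 50 ⇒ word 0x5002 (little)
  top 6b → 0x14 → bra [J]
  imm@[9:0]=0x2 ⇒ #2
  target = base 0x4524 + off 0x00 + 2 + imm 2 = 0x4528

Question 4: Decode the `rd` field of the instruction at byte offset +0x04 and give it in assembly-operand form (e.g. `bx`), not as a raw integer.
dx

[04] 00 b7 → 0xb700
  top 6b → 0x2d → incr [R]
  rd: (w>>8)&0x3=0x3 → dx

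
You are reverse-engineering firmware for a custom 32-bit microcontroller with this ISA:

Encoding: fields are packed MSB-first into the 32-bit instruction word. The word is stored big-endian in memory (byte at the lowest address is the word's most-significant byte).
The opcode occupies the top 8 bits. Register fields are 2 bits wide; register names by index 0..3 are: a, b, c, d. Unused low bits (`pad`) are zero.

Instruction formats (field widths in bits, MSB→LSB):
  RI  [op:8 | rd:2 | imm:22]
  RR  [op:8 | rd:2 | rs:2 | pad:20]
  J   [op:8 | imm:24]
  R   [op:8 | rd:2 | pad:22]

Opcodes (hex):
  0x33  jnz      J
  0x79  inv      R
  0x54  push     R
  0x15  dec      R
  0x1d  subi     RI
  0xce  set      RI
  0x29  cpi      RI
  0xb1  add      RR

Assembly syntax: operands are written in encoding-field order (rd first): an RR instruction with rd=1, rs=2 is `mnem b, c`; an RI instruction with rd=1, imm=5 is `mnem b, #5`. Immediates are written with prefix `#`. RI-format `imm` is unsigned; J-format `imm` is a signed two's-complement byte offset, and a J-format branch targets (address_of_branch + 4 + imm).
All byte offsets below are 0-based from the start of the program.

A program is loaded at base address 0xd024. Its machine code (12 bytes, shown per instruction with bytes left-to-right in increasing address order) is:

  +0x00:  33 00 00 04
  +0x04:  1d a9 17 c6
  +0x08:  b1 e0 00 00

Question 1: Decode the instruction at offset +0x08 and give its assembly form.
add d, c

[08] b1 e0 00 00 → 0xb1e00000
  opcode bits[31:24]=0xb1: add/RR
  [23:22] rd=3 = d
  [21:20] rs=2 = c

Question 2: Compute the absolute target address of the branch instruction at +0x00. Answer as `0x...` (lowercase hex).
off 0x00: read 33 00 00 04 as big → 0x33000004
  top 8b → 0x33 → jnz [J]
  [23:0] imm=4 = #4
  target = base 0xd024 + off 0x00 + 4 + imm 4 = 0xd02c

0xd02c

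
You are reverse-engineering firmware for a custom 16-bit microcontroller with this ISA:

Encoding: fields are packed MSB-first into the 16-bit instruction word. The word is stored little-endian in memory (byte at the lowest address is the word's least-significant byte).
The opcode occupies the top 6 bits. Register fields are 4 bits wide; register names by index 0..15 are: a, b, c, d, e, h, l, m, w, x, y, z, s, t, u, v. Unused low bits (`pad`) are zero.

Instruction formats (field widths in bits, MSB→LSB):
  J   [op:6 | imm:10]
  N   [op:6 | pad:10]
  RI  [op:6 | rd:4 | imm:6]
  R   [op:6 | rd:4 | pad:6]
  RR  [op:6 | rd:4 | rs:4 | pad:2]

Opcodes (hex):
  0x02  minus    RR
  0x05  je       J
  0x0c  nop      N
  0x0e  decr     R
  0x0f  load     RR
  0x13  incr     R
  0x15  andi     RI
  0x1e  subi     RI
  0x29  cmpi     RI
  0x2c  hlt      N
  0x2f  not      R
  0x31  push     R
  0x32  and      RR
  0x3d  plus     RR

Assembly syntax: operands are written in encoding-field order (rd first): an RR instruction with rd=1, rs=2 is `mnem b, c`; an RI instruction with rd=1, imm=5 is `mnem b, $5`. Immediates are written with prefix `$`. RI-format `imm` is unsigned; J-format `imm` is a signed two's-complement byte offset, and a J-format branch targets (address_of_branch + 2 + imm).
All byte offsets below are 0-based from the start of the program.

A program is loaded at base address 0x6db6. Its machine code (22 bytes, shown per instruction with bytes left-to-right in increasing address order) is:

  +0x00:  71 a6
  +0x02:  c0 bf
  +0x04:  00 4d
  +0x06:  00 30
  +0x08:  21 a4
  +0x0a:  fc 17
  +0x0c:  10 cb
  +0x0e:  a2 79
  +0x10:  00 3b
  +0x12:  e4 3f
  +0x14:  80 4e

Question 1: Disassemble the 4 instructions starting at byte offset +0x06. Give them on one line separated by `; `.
[06] 00 30 → 0x3000
  op=0x3000>>10=0xc ⇒ nop (N)
[08] 21 a4 → 0xa421
  op=0xa421>>10=0x29 ⇒ cmpi (RI)
  rd@[9:6]=0x0 ⇒ a
  imm@[5:0]=0x21 ⇒ $33
[0a] fc 17 → 0x17fc
  op=0x17fc>>10=0x5 ⇒ je (J)
  imm@[9:0]=0x3fc (s10→-4) ⇒ $-4
[0c] 10 cb → 0xcb10
  op=0xcb10>>10=0x32 ⇒ and (RR)
  rd@[9:6]=0xc ⇒ s
  rs@[5:2]=0x4 ⇒ e

nop; cmpi a, $33; je $-4; and s, e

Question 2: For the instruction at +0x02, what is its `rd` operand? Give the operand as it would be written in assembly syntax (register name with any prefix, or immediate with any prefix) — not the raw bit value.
+0x02: c0 bf ⇒ word 0xbfc0 (little)
  top 6b → 0x2f → not [R]
  rd@[9:6]=0xf ⇒ v

v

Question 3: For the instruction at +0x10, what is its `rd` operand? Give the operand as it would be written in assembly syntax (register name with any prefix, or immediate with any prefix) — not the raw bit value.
s

+0x10: 00 3b ⇒ word 0x3b00 (little)
  opcode bits[15:10]=0xe: decr/R
  rd@[9:6]=0xc ⇒ s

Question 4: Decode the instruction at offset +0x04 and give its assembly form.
off 0x04: read 00 4d as little → 0x4d00
  op=0x4d00>>10=0x13 ⇒ incr (R)
  rd: (w>>6)&0xf=0x4 → e

incr e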